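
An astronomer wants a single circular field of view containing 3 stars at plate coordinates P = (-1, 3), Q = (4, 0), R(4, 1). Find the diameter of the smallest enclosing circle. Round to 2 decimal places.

Side lengths²: PQ² = 34, PR² = 29, QR² = 1.
Since PQ² = 34 ≥ 29 + 1 = 30, the angle opposite PQ is not acute, so the smallest enclosing circle has PQ as diameter.
Centre = midpoint of PQ = (1.5, 1.5), r² = 34/4 = 8.5.
Diameter = 2r = 2√(8.5) ≈ 5.83.

5.83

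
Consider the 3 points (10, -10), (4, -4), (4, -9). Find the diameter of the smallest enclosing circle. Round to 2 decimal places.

Call the three points A, B, C in the order given.
Side lengths²: AB² = 72, AC² = 37, BC² = 25.
Since AB² = 72 ≥ 37 + 25 = 62, the angle opposite AB is not acute, so the smallest enclosing circle has AB as diameter.
Centre = midpoint of AB = (7, -7), r² = 72/4 = 18.
Diameter = 2r = 2√18 ≈ 8.49.

8.49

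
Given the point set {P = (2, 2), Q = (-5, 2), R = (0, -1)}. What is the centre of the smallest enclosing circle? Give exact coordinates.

Side lengths²: PQ² = 49, PR² = 13, QR² = 34.
Since PQ² = 49 ≥ 34 + 13 = 47, the angle opposite PQ is not acute, so the smallest enclosing circle has PQ as diameter.
Centre = midpoint of PQ = (-1.5, 2), r² = 49/4 = 12.25.
Centre = (-1.5, 2).

(-1.5, 2)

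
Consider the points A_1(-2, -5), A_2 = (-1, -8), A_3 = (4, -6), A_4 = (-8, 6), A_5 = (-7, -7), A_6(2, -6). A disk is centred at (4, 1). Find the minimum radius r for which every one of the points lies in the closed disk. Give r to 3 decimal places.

The required radius is the distance from (4, 1) to the farthest point.
Squared distances: 72, 106, 49, 169, 185, 53.
Maximum is 185, attained at A_5.
r = √185 ≈ 13.601.

13.601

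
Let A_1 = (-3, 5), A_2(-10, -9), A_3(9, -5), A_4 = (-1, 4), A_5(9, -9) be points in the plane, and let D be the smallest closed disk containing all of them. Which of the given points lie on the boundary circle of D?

A smallest enclosing disk is always determined by at most three of the input points on its boundary.
The minimum enclosing circle is determined by three boundary points: A_1, A_2, A_5.
Their circumcentre is (-0.5, -5) with r² = 106.25.
The farthest remaining point A_3 is at distance² 90.25 ≤ 106.25.
The points at distance exactly r from the centre are A_1, A_2, A_5 — 3 points.

A_1, A_2, A_5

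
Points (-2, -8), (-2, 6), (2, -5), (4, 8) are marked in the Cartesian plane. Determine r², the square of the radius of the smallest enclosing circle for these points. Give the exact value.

73

The farthest pair is (-2, -8)–(4, 8) with squared distance 292. The circle on this segment as diameter has centre (1, 0) and r² = 292/4 = 73.
Check (-2, 6): distance² to centre = 45 ≤ 73, so it lies inside.
All remaining points lie in this disk, and no smaller disk contains both endpoints, so this is the minimum enclosing circle.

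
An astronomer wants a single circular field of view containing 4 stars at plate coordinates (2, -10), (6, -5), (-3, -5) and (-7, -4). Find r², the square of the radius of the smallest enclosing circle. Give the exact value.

42.5

By Welzl's lemma the MEC is supported by two points (diametrically opposite) or three points (on a circumcircle).
The farthest pair is (6, -5)–(-7, -4) with squared distance 170. The circle on this segment as diameter has centre (-0.5, -4.5) and r² = 170/4 = 42.5.
Check (2, -10): distance² to centre = 36.5 ≤ 42.5, so it lies inside.
All remaining points lie in this disk, and no smaller disk contains both endpoints, so this is the minimum enclosing circle.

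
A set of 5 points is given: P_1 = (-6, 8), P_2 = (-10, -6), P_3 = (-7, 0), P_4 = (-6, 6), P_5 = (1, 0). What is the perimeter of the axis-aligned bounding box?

50

Width = max x − min x = 1 − (-10) = 11.
Height = max y − min y = 8 − (-6) = 14.
Perimeter = 2(11 + 14) = 50.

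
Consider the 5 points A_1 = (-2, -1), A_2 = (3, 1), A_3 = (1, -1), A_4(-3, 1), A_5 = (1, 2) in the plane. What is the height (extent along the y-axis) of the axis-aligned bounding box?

max y = 2, min y = -1, so height = 3.

3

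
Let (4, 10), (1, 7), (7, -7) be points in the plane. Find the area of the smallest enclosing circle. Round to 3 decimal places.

Call the three points A, B, C in the order given.
Side lengths²: AB² = 18, AC² = 298, BC² = 232.
Since AC² = 298 ≥ 232 + 18 = 250, the angle opposite AC is not acute, so the smallest enclosing circle has AC as diameter.
Centre = midpoint of AC = (5.5, 1.5), r² = 298/4 = 74.5.
Area = π·r² = π·74.5 ≈ 234.049.

234.049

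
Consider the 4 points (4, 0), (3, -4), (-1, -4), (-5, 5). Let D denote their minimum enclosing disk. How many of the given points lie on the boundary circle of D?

2

The minimum enclosing circle of a finite set is fixed by two of the points (as a diameter) or three (as a circumcircle).
The farthest pair is (3, -4)–(-5, 5) with squared distance 145. The circle on this segment as diameter has centre (-1, 0.5) and r² = 145/4 = 36.25.
Check (4, 0): distance² to centre = 25.25 ≤ 36.25, so it lies inside.
All remaining points lie in this disk, and no smaller disk contains both endpoints, so this is the minimum enclosing circle.
The points at distance exactly r from the centre are (3, -4), (-5, 5) — 2 points.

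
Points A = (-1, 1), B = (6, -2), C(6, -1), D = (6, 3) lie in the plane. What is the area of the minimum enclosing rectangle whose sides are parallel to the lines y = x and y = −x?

In coordinates u = x + y, v = x − y the rectangle is axis-aligned; the map (x,y)→(u,v) scales areas by 2.
u-values: 0, 4, 5, 9; range = 9 − 0 = 9.
v-values: -2, 8, 7, 3; range = 8 − (-2) = 10.
Area = (9 × 10) / 2 = 45.

45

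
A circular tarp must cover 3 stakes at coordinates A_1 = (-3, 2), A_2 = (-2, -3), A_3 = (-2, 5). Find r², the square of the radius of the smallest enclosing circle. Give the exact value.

16

Side lengths²: A_1A_2² = 26, A_1A_3² = 10, A_2A_3² = 64.
Since A_2A_3² = 64 ≥ 26 + 10 = 36, the angle opposite A_2A_3 is not acute, so the smallest enclosing circle has A_2A_3 as diameter.
Centre = midpoint of A_2A_3 = (-2, 1), r² = 64/4 = 16.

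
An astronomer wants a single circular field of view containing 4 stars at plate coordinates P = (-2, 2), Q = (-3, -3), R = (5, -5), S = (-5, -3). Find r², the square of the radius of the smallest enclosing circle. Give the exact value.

By Welzl's lemma the MEC is supported by two points (diametrically opposite) or three points (on a circumcircle).
The minimum enclosing circle is determined by three boundary points: P, R, S.
Their circumcentre is (0.25, -2.75) with r² = 27.625.
The farthest remaining point Q is at distance² 10.625 ≤ 27.625.

27.625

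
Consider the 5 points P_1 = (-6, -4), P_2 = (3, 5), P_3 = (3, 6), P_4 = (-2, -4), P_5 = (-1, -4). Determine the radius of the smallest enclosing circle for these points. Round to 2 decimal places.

6.73

The minimum enclosing circle of a finite set is fixed by two of the points (as a diameter) or three (as a circumcircle).
The farthest pair is P_1–P_3 with squared distance 181. The circle on this segment as diameter has centre (-1.5, 1) and r² = 181/4 = 45.25.
Check P_2: distance² to centre = 36.25 ≤ 45.25, so it lies inside.
All remaining points lie in this disk, and no smaller disk contains both endpoints, so this is the minimum enclosing circle.
r = √(45.25) ≈ 6.73.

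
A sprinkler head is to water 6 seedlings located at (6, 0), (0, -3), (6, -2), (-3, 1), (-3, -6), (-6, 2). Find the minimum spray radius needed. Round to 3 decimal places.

6.336

A smallest enclosing disk is always determined by at most three of the input points on its boundary.
The minimum enclosing circle is determined by three boundary points: (6, -2), (-3, -6), (-6, 2).
Their circumcentre is (-5/42, -5/14) with r² = 35405/882.
The farthest remaining point (6, 0) is at distance² 33137/882 ≤ 35405/882.
r = √(35405/882) ≈ 6.336.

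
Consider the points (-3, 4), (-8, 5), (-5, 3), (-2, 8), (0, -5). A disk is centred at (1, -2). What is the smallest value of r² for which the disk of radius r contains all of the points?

The required radius is the distance from (1, -2) to the farthest point.
Squared distances: 52, 130, 61, 109, 10.
Maximum is 130, attained at (-8, 5).

130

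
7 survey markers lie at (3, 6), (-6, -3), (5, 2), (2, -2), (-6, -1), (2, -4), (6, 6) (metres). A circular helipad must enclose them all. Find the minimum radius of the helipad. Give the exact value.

By Welzl's lemma the MEC is supported by two points (diametrically opposite) or three points (on a circumcircle).
The farthest pair is (-6, -3)–(6, 6) with squared distance 225. The circle on this segment as diameter has centre (0, 1.5) and r² = 225/4 = 56.25.
Check (3, 6): distance² to centre = 29.25 ≤ 56.25, so it lies inside.
All remaining points lie in this disk, and no smaller disk contains both endpoints, so this is the minimum enclosing circle.
r = √(56.25) = 7.5.

7.5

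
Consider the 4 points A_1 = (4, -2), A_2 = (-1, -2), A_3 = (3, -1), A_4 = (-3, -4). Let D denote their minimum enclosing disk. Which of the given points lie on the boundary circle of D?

A_1, A_4

The minimum enclosing circle of a finite set is fixed by two of the points (as a diameter) or three (as a circumcircle).
The farthest pair is A_1–A_4 with squared distance 53. The circle on this segment as diameter has centre (0.5, -3) and r² = 53/4 = 13.25.
Check A_2: distance² to centre = 3.25 ≤ 13.25, so it lies inside.
All remaining points lie in this disk, and no smaller disk contains both endpoints, so this is the minimum enclosing circle.
The points at distance exactly r from the centre are A_1, A_4 — 2 points.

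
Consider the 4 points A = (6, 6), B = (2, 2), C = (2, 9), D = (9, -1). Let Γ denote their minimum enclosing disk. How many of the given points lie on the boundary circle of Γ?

The farthest pair is C–D with squared distance 149. The circle on this segment as diameter has centre (5.5, 4) and r² = 149/4 = 37.25.
Check A: distance² to centre = 4.25 ≤ 37.25, so it lies inside.
All remaining points lie in this disk, and no smaller disk contains both endpoints, so this is the minimum enclosing circle.
The points at distance exactly r from the centre are C, D — 2 points.

2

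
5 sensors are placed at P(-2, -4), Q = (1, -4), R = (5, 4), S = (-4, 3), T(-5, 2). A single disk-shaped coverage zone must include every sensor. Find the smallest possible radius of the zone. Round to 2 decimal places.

The minimum enclosing circle of a finite set is fixed by two of the points (as a diameter) or three (as a circumcircle).
The minimum enclosing circle is determined by three boundary points: P, R, T.
Their circumcentre is (9/22, 21/22) with r² = 7345/242.
The farthest remaining point Q is at distance² 6025/242 ≤ 7345/242.
r = √(7345/242) ≈ 5.51.

5.51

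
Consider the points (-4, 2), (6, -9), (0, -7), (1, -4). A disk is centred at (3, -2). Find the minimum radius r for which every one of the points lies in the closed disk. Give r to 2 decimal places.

8.06

The required radius is the distance from (3, -2) to the farthest point.
Squared distances: 65, 58, 34, 8.
Maximum is 65, attained at (-4, 2).
r = √65 ≈ 8.06.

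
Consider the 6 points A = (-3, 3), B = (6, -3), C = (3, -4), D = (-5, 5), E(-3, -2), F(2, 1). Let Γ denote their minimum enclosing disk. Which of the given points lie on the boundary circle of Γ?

The minimum enclosing circle of a finite set is fixed by two of the points (as a diameter) or three (as a circumcircle).
The farthest pair is B–D with squared distance 185. The circle on this segment as diameter has centre (0.5, 1) and r² = 185/4 = 46.25.
Check A: distance² to centre = 16.25 ≤ 46.25, so it lies inside.
All remaining points lie in this disk, and no smaller disk contains both endpoints, so this is the minimum enclosing circle.
The points at distance exactly r from the centre are B, D — 2 points.

B, D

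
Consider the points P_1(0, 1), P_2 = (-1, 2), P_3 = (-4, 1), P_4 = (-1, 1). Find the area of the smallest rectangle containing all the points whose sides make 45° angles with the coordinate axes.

8

In coordinates u = x + y, v = x − y the rectangle is axis-aligned; the map (x,y)→(u,v) scales areas by 2.
u-values: 1, 1, -3, 0; range = 1 − (-3) = 4.
v-values: -1, -3, -5, -2; range = -1 − (-5) = 4.
Area = (4 × 4) / 2 = 8.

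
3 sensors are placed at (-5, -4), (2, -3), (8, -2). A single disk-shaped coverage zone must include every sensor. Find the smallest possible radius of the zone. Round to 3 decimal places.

6.576

Call the three points A, B, C in the order given.
Side lengths²: AB² = 50, AC² = 173, BC² = 37.
Since AC² = 173 ≥ 50 + 37 = 87, the angle opposite AC is not acute, so the smallest enclosing circle has AC as diameter.
Centre = midpoint of AC = (1.5, -3), r² = 173/4 = 43.25.
r = √(43.25) ≈ 6.576.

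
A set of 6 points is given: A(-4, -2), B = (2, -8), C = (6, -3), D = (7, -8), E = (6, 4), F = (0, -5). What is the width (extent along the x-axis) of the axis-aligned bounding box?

11

max x = 7, min x = -4, so width = 11.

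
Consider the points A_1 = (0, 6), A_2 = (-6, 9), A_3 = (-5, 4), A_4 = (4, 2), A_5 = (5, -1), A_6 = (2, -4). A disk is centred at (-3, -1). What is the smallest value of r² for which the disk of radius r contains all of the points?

109

The required radius is the distance from (-3, -1) to the farthest point.
Squared distances: 58, 109, 29, 58, 64, 34.
Maximum is 109, attained at A_2.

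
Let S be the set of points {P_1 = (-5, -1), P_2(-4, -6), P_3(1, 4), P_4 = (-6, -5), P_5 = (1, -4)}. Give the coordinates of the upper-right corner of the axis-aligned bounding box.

x-range [-6, 1], y-range [-6, 4].
The upper-right corner is (1, 4).

(1, 4)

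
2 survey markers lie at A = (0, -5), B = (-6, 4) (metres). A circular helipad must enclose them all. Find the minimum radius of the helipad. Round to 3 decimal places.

The smallest circle enclosing two points has them as diameter endpoints.
Centre = midpoint = (-3, -0.5); r² = |AB|²/4 = 117/4 = 29.25.
r = √(29.25) ≈ 5.408.

5.408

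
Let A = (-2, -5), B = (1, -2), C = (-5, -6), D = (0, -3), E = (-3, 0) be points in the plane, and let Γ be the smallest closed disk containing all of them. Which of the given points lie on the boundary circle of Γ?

The minimum enclosing circle of a finite set is fixed by two of the points (as a diameter) or three (as a circumcircle).
The minimum enclosing circle is determined by three boundary points: B, C, E.
Their circumcentre is (-16/7, -25/7) with r² = 650/49.
The farthest remaining point D is at distance² 272/49 ≤ 650/49.
The points at distance exactly r from the centre are B, C, E — 3 points.

B, C, E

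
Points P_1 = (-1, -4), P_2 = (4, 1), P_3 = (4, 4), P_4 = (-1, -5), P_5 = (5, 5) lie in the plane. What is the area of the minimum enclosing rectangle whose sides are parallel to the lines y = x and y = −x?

32

In coordinates u = x + y, v = x − y the rectangle is axis-aligned; the map (x,y)→(u,v) scales areas by 2.
u-values: -5, 5, 8, -6, 10; range = 10 − (-6) = 16.
v-values: 3, 3, 0, 4, 0; range = 4 − 0 = 4.
Area = (16 × 4) / 2 = 32.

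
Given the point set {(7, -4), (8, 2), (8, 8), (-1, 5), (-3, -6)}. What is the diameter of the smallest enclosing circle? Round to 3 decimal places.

17.804

The minimum enclosing circle of a finite set is fixed by two of the points (as a diameter) or three (as a circumcircle).
The farthest pair is (8, 8)–(-3, -6) with squared distance 317. The circle on this segment as diameter has centre (2.5, 1) and r² = 317/4 = 79.25.
Check (7, -4): distance² to centre = 45.25 ≤ 79.25, so it lies inside.
All remaining points lie in this disk, and no smaller disk contains both endpoints, so this is the minimum enclosing circle.
Diameter = 2r = 2√(79.25) ≈ 17.804.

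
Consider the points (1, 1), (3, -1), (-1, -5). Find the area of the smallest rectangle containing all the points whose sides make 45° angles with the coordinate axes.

16

In coordinates u = x + y, v = x − y the rectangle is axis-aligned; the map (x,y)→(u,v) scales areas by 2.
u-values: 2, 2, -6; range = 2 − (-6) = 8.
v-values: 0, 4, 4; range = 4 − 0 = 4.
Area = (8 × 4) / 2 = 16.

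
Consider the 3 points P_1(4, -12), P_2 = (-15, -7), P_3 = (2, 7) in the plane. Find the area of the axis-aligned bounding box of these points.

361

x ranges over [-15, 4], width 19.
y ranges over [-12, 7], height 19.
Area = 19 × 19 = 361.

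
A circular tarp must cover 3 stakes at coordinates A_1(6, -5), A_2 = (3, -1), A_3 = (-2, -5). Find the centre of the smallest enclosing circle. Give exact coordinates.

Side lengths²: A_1A_2² = 25, A_1A_3² = 64, A_2A_3² = 41.
Since A_1A_3² = 64 < 41 + 25 = 66, the triangle is acute, so the smallest enclosing circle is the circumcircle.
Circumcentre = (2, -4.875), r² = 16.015625.
Centre = (2, -4.875).

(2, -4.875)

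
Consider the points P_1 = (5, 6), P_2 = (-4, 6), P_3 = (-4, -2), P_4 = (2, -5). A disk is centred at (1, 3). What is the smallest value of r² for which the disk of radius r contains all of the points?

65

The required radius is the distance from (1, 3) to the farthest point.
Squared distances: 25, 34, 50, 65.
Maximum is 65, attained at P_4.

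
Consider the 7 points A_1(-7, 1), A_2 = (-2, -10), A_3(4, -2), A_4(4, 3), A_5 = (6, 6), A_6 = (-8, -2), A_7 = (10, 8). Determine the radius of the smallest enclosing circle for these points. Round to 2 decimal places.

10.92

The minimum enclosing circle is determined by three boundary points: A_2, A_6, A_7.
Their circumcentre is (47/17, -3/17) with r² = 34450/289.
The farthest remaining point A_1 is at distance² 27956/289 ≤ 34450/289.
r = √(34450/289) ≈ 10.92.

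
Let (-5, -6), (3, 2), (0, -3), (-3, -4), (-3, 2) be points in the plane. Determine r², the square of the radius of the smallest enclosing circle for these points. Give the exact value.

32

The minimum enclosing circle of a finite set is fixed by two of the points (as a diameter) or three (as a circumcircle).
The farthest pair is (-5, -6)–(3, 2) with squared distance 128. The circle on this segment as diameter has centre (-1, -2) and r² = 128/4 = 32.
Check (0, -3): distance² to centre = 2 ≤ 32, so it lies inside.
All remaining points lie in this disk, and no smaller disk contains both endpoints, so this is the minimum enclosing circle.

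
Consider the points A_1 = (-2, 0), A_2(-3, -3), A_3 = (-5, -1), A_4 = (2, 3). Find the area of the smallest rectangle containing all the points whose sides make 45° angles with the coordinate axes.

In coordinates u = x + y, v = x − y the rectangle is axis-aligned; the map (x,y)→(u,v) scales areas by 2.
u-values: -2, -6, -6, 5; range = 5 − (-6) = 11.
v-values: -2, 0, -4, -1; range = 0 − (-4) = 4.
Area = (11 × 4) / 2 = 22.

22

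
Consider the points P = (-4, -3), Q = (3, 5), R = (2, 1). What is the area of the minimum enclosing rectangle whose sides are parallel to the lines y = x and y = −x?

22.5

In coordinates u = x + y, v = x − y the rectangle is axis-aligned; the map (x,y)→(u,v) scales areas by 2.
u-values: -7, 8, 3; range = 8 − (-7) = 15.
v-values: -1, -2, 1; range = 1 − (-2) = 3.
Area = (15 × 3) / 2 = 22.5.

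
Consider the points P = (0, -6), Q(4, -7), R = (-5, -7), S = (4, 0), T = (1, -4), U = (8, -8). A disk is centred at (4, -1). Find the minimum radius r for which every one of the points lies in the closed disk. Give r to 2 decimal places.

10.82

The required radius is the distance from (4, -1) to the farthest point.
Squared distances: 41, 36, 117, 1, 18, 65.
Maximum is 117, attained at R.
r = √117 ≈ 10.82.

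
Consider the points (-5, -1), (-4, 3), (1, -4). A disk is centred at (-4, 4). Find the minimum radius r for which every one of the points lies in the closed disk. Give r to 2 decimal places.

The required radius is the distance from (-4, 4) to the farthest point.
Squared distances: 26, 1, 89.
Maximum is 89, attained at (1, -4).
r = √89 ≈ 9.43.

9.43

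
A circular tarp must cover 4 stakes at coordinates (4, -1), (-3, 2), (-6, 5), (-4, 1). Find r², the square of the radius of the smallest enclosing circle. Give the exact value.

34

A smallest enclosing disk is always determined by at most three of the input points on its boundary.
The farthest pair is (4, -1)–(-6, 5) with squared distance 136. The circle on this segment as diameter has centre (-1, 2) and r² = 136/4 = 34.
Check (-3, 2): distance² to centre = 4 ≤ 34, so it lies inside.
All remaining points lie in this disk, and no smaller disk contains both endpoints, so this is the minimum enclosing circle.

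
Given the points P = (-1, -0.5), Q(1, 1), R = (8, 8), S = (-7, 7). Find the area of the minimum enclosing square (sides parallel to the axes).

225

The bounding box has width 15 and height 8.5.
An axis-aligned square enclosing the set must have side ≥ max(width, height).
So the minimum side is max(15, 8.5) = 15.
Area = 15² = 225.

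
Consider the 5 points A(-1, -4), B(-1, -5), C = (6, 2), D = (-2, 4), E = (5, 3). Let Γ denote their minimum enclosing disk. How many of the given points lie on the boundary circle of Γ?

3

By Welzl's lemma the MEC is supported by two points (diametrically opposite) or three points (on a circumcircle).
The minimum enclosing circle is determined by three boundary points: B, C, D.
Their circumcentre is (1.2, -0.2) with r² = 27.88.
The farthest remaining point E is at distance² 24.68 ≤ 27.88.
The points at distance exactly r from the centre are B, C, D — 3 points.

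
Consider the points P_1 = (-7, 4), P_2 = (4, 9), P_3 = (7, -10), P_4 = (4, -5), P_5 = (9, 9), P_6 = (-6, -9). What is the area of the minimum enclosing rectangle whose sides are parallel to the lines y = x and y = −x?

In coordinates u = x + y, v = x − y the rectangle is axis-aligned; the map (x,y)→(u,v) scales areas by 2.
u-values: -3, 13, -3, -1, 18, -15; range = 18 − (-15) = 33.
v-values: -11, -5, 17, 9, 0, 3; range = 17 − (-11) = 28.
Area = (33 × 28) / 2 = 462.

462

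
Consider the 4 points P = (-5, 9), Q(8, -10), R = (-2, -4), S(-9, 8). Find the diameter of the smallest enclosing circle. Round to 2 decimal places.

The farthest pair is Q–S with squared distance 613. The circle on this segment as diameter has centre (-0.5, -1) and r² = 613/4 = 153.25.
Check P: distance² to centre = 120.25 ≤ 153.25, so it lies inside.
All remaining points lie in this disk, and no smaller disk contains both endpoints, so this is the minimum enclosing circle.
Diameter = 2r = 2√(153.25) ≈ 24.76.

24.76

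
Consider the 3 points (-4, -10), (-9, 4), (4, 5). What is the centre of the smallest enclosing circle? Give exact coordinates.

(-45/22, -31/22)

Call the three points A, B, C in the order given.
Side lengths²: AB² = 221, AC² = 289, BC² = 170.
Since AC² = 289 < 221 + 170 = 391, the triangle is acute, so the smallest enclosing circle is the circumcircle.
Circumcentre = (-45/22, -31/22), r² = 18785/242.
Centre = (-45/22, -31/22).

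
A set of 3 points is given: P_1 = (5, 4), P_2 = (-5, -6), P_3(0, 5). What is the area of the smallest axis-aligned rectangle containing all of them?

x ranges over [-5, 5], width 10.
y ranges over [-6, 5], height 11.
Area = 10 × 11 = 110.

110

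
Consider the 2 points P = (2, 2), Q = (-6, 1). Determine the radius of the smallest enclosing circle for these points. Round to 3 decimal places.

The smallest circle enclosing two points has them as diameter endpoints.
Centre = midpoint = (-2, 1.5); r² = |PQ|²/4 = 65/4 = 16.25.
r = √(16.25) ≈ 4.031.

4.031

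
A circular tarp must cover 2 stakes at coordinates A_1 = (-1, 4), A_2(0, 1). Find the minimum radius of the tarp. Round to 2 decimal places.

The smallest circle enclosing two points has them as diameter endpoints.
Centre = midpoint = (-0.5, 2.5); r² = |A_1A_2|²/4 = 10/4 = 2.5.
r = √(2.5) ≈ 1.58.

1.58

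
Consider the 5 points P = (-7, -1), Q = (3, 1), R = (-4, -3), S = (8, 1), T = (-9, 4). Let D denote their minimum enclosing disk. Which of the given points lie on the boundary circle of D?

The farthest pair is S–T with squared distance 298. The circle on this segment as diameter has centre (-0.5, 2.5) and r² = 298/4 = 74.5.
Check P: distance² to centre = 54.5 ≤ 74.5, so it lies inside.
All remaining points lie in this disk, and no smaller disk contains both endpoints, so this is the minimum enclosing circle.
The points at distance exactly r from the centre are S, T — 2 points.

S, T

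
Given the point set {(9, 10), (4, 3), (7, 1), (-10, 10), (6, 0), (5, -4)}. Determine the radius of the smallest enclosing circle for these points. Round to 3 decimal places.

The minimum enclosing circle is determined by three boundary points: (9, 10), (-10, 10), (5, -4).
Their circumcentre is (-0.5, 36/7) with r² = 22313/196.
The farthest remaining point (7, 1) is at distance² 14389/196 ≤ 22313/196.
r = √(22313/196) ≈ 10.670.

10.670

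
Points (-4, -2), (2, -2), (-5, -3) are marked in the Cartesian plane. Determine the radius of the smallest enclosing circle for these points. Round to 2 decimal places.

3.54

Call the three points A, B, C in the order given.
Side lengths²: AB² = 36, AC² = 2, BC² = 50.
Since BC² = 50 ≥ 36 + 2 = 38, the angle opposite BC is not acute, so the smallest enclosing circle has BC as diameter.
Centre = midpoint of BC = (-1.5, -2.5), r² = 50/4 = 12.5.
r = √(12.5) ≈ 3.54.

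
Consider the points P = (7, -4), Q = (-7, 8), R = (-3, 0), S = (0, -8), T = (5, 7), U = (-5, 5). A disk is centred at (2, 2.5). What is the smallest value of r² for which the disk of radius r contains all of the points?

114.25

The required radius is the distance from (2, 2.5) to the farthest point.
Squared distances: 67.25, 111.25, 31.25, 114.25, 29.25, 55.25.
Maximum is 114.25, attained at S.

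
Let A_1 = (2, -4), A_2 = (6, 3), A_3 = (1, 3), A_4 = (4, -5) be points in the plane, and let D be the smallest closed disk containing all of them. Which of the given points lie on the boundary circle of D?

The minimum enclosing circle of a finite set is fixed by two of the points (as a diameter) or three (as a circumcircle).
The minimum enclosing circle is determined by three boundary points: A_2, A_3, A_4.
Their circumcentre is (3.5, -0.625) with r² = 19.390625.
The farthest remaining point A_1 is at distance² 13.640625 ≤ 19.390625.
The points at distance exactly r from the centre are A_2, A_3, A_4 — 3 points.

A_2, A_3, A_4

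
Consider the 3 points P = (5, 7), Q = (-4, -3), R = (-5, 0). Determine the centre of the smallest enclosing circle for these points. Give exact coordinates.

Side lengths²: PQ² = 181, PR² = 149, QR² = 10.
Since PQ² = 181 ≥ 149 + 10 = 159, the angle opposite PQ is not acute, so the smallest enclosing circle has PQ as diameter.
Centre = midpoint of PQ = (0.5, 2), r² = 181/4 = 45.25.
Centre = (0.5, 2).

(0.5, 2)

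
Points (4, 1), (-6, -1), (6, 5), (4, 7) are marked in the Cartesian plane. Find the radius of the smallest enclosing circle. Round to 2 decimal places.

6.71

A smallest enclosing disk is always determined by at most three of the input points on its boundary.
The farthest pair is (-6, -1)–(6, 5) with squared distance 180. The circle on this segment as diameter has centre (0, 2) and r² = 180/4 = 45.
Check (4, 1): distance² to centre = 17 ≤ 45, so it lies inside.
All remaining points lie in this disk, and no smaller disk contains both endpoints, so this is the minimum enclosing circle.
r = √45 ≈ 6.71.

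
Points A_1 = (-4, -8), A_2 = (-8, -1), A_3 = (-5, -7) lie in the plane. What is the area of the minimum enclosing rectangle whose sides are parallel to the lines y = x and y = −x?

16.5

In coordinates u = x + y, v = x − y the rectangle is axis-aligned; the map (x,y)→(u,v) scales areas by 2.
u-values: -12, -9, -12; range = -9 − (-12) = 3.
v-values: 4, -7, 2; range = 4 − (-7) = 11.
Area = (3 × 11) / 2 = 16.5.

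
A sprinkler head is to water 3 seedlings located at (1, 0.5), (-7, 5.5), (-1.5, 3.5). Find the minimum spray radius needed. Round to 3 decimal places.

4.717

Call the three points A, B, C in the order given.
Side lengths²: AB² = 89, AC² = 15.25, BC² = 34.25.
Since AB² = 89 ≥ 34.25 + 15.25 = 49.5, the angle opposite AB is not acute, so the smallest enclosing circle has AB as diameter.
Centre = midpoint of AB = (-3, 3), r² = 89/4 = 22.25.
r = √(22.25) ≈ 4.717.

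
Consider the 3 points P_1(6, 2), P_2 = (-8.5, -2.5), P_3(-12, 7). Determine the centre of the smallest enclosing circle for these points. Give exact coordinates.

Side lengths²: P_1P_2² = 230.5, P_1P_3² = 349, P_2P_3² = 102.5.
Since P_1P_3² = 349 ≥ 230.5 + 102.5 = 333, the angle opposite P_1P_3 is not acute, so the smallest enclosing circle has P_1P_3 as diameter.
Centre = midpoint of P_1P_3 = (-3, 4.5), r² = 349/4 = 87.25.
Centre = (-3, 4.5).

(-3, 4.5)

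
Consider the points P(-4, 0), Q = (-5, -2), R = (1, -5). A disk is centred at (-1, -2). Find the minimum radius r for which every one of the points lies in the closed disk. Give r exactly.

The required radius is the distance from (-1, -2) to the farthest point.
Squared distances: 13, 16, 13.
Maximum is 16, attained at Q.
r = √16 = 4.

4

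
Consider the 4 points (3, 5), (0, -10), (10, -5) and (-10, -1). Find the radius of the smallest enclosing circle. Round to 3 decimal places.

By Welzl's lemma the MEC is supported by two points (diametrically opposite) or three points (on a circumcircle).
The farthest pair is (10, -5)–(-10, -1) with squared distance 416. The circle on this segment as diameter has centre (0, -3) and r² = 416/4 = 104.
Check (3, 5): distance² to centre = 73 ≤ 104, so it lies inside.
All remaining points lie in this disk, and no smaller disk contains both endpoints, so this is the minimum enclosing circle.
r = √104 ≈ 10.198.

10.198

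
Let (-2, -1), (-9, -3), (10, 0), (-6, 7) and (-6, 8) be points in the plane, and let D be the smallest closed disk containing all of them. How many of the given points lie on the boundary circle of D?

The minimum enclosing circle of a finite set is fixed by two of the points (as a diameter) or three (as a circumcircle).
The minimum enclosing circle is determined by three boundary points: (-9, -3), (10, 0), (-6, 8).
Their circumcentre is (0.2, 0.4) with r² = 96.2.
The farthest remaining point (-6, 7) is at distance² 82 ≤ 96.2.
The points at distance exactly r from the centre are (-9, -3), (10, 0), (-6, 8) — 3 points.

3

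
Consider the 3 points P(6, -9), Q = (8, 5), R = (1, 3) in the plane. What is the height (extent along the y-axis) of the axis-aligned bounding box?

14

max y = 5, min y = -9, so height = 14.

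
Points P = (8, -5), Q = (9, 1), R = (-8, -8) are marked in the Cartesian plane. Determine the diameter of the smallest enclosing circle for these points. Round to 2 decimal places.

19.24

Side lengths²: PQ² = 37, PR² = 265, QR² = 370.
Since QR² = 370 ≥ 265 + 37 = 302, the angle opposite QR is not acute, so the smallest enclosing circle has QR as diameter.
Centre = midpoint of QR = (0.5, -3.5), r² = 370/4 = 92.5.
Diameter = 2r = 2√(92.5) ≈ 19.24.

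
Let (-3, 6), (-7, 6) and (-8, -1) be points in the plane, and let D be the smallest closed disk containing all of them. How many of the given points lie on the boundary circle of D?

2

Call the three points A, B, C in the order given.
Side lengths²: AB² = 16, AC² = 74, BC² = 50.
Since AC² = 74 ≥ 50 + 16 = 66, the angle opposite AC is not acute, so the smallest enclosing circle has AC as diameter.
Centre = midpoint of AC = (-5.5, 2.5), r² = 74/4 = 18.5.
The points at distance exactly r from the centre are (-3, 6), (-8, -1) — 2 points.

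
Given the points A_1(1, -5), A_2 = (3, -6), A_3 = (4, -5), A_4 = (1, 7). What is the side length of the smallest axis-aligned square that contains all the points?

The bounding box has width 3 and height 13.
An axis-aligned square enclosing the set must have side ≥ max(width, height).
So the minimum side is max(3, 13) = 13.

13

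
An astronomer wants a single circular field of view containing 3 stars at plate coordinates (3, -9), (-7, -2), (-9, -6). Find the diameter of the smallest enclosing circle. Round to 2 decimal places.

Call the three points A, B, C in the order given.
Side lengths²: AB² = 149, AC² = 153, BC² = 20.
Since AC² = 153 < 149 + 20 = 169, the triangle is acute, so the smallest enclosing circle is the circumcircle.
Circumcentre = (-25/9, -119/18), r² = 12665/324.
Diameter = 2r = 2√(12665/324) ≈ 12.50.

12.50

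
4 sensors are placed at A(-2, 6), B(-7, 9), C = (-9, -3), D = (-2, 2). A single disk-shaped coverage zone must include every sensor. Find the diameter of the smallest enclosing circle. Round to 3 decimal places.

12.255

The minimum enclosing circle of a finite set is fixed by two of the points (as a diameter) or three (as a circumcircle).
The minimum enclosing circle is determined by three boundary points: A, B, C.
Their circumcentre is (-80/11, 95/33) with r² = 40885/1089.
The farthest remaining point D is at distance² 31117/1089 ≤ 40885/1089.
Diameter = 2r = 2√(40885/1089) ≈ 12.255.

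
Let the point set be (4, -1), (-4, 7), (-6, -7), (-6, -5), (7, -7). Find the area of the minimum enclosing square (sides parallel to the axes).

196

The bounding box has width 13 and height 14.
An axis-aligned square enclosing the set must have side ≥ max(width, height).
So the minimum side is max(13, 14) = 14.
Area = 14² = 196.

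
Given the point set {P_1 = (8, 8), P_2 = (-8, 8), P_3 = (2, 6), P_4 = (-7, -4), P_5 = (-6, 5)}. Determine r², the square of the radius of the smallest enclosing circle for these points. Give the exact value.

The minimum enclosing circle of a finite set is fixed by two of the points (as a diameter) or three (as a circumcircle).
The minimum enclosing circle is determined by three boundary points: P_1, P_2, P_4.
Their circumcentre is (0, 2.625) with r² = 92.890625.
The farthest remaining point P_5 is at distance² 41.640625 ≤ 92.890625.

92.890625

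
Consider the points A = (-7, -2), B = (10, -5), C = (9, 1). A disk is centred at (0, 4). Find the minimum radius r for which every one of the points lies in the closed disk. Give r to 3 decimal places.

13.454

The required radius is the distance from (0, 4) to the farthest point.
Squared distances: 85, 181, 90.
Maximum is 181, attained at B.
r = √181 ≈ 13.454.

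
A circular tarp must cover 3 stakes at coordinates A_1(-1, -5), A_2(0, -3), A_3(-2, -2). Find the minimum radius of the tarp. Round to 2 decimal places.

1.58

Side lengths²: A_1A_2² = 5, A_1A_3² = 10, A_2A_3² = 5.
Since A_1A_3² = 10 ≥ 5 + 5 = 10, the angle opposite A_1A_3 is not acute, so the smallest enclosing circle has A_1A_3 as diameter.
Centre = midpoint of A_1A_3 = (-1.5, -3.5), r² = 10/4 = 2.5.
r = √(2.5) ≈ 1.58.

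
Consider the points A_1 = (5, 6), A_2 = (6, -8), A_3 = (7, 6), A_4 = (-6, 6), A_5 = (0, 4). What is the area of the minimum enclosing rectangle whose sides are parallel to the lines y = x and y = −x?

In coordinates u = x + y, v = x − y the rectangle is axis-aligned; the map (x,y)→(u,v) scales areas by 2.
u-values: 11, -2, 13, 0, 4; range = 13 − (-2) = 15.
v-values: -1, 14, 1, -12, -4; range = 14 − (-12) = 26.
Area = (15 × 26) / 2 = 195.

195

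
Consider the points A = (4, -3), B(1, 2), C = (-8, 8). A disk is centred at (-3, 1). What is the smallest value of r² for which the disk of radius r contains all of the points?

The required radius is the distance from (-3, 1) to the farthest point.
Squared distances: 65, 17, 74.
Maximum is 74, attained at C.

74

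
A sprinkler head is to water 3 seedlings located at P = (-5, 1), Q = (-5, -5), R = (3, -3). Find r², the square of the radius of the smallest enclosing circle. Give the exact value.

Side lengths²: PQ² = 36, PR² = 80, QR² = 68.
Since PR² = 80 < 68 + 36 = 104, the triangle is acute, so the smallest enclosing circle is the circumcircle.
Circumcentre = (-1.5, -2), r² = 21.25.

21.25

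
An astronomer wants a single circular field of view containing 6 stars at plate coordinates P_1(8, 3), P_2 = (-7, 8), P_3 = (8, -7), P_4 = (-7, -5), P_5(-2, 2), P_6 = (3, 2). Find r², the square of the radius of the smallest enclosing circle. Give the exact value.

A smallest enclosing disk is always determined by at most three of the input points on its boundary.
The farthest pair is P_2–P_3 with squared distance 450. The circle on this segment as diameter has centre (0.5, 0.5) and r² = 450/4 = 112.5.
Check P_1: distance² to centre = 62.5 ≤ 112.5, so it lies inside.
All remaining points lie in this disk, and no smaller disk contains both endpoints, so this is the minimum enclosing circle.

112.5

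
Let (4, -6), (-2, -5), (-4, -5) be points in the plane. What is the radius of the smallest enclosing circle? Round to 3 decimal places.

Call the three points A, B, C in the order given.
Side lengths²: AB² = 37, AC² = 65, BC² = 4.
Since AC² = 65 ≥ 37 + 4 = 41, the angle opposite AC is not acute, so the smallest enclosing circle has AC as diameter.
Centre = midpoint of AC = (0, -5.5), r² = 65/4 = 16.25.
r = √(16.25) ≈ 4.031.

4.031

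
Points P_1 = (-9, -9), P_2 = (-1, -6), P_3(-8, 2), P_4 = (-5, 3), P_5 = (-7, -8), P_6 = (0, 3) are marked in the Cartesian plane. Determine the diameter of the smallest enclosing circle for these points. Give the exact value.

15

The farthest pair is P_1–P_6 with squared distance 225. The circle on this segment as diameter has centre (-4.5, -3) and r² = 225/4 = 56.25.
Check P_2: distance² to centre = 21.25 ≤ 56.25, so it lies inside.
All remaining points lie in this disk, and no smaller disk contains both endpoints, so this is the minimum enclosing circle.
Diameter = 2r = 2√(56.25) = 15.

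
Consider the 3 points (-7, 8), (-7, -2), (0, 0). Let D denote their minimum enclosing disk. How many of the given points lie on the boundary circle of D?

3

Call the three points A, B, C in the order given.
Side lengths²: AB² = 100, AC² = 113, BC² = 53.
Since AC² = 113 < 100 + 53 = 153, the triangle is acute, so the smallest enclosing circle is the circumcircle.
Circumcentre = (-65/14, 3), r² = 5989/196.
The points at distance exactly r from the centre are (-7, 8), (-7, -2), (0, 0) — 3 points.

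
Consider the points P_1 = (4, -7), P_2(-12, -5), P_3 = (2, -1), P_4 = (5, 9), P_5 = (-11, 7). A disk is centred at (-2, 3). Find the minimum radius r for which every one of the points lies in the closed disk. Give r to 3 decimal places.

12.806

The required radius is the distance from (-2, 3) to the farthest point.
Squared distances: 136, 164, 32, 85, 97.
Maximum is 164, attained at P_2.
r = √164 ≈ 12.806.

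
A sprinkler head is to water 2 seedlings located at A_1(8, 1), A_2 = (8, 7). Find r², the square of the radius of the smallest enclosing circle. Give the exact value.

9

The smallest circle enclosing two points has them as diameter endpoints.
Centre = midpoint = (8, 4); r² = |A_1A_2|²/4 = 36/4 = 9.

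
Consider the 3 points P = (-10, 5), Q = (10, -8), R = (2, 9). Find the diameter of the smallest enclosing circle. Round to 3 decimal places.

Side lengths²: PQ² = 569, PR² = 160, QR² = 353.
Since PQ² = 569 ≥ 353 + 160 = 513, the angle opposite PQ is not acute, so the smallest enclosing circle has PQ as diameter.
Centre = midpoint of PQ = (0, -1.5), r² = 569/4 = 142.25.
Diameter = 2r = 2√(142.25) ≈ 23.854.

23.854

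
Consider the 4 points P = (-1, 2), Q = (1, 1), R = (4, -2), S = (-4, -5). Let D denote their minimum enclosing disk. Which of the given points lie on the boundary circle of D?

P, R, S

A smallest enclosing disk is always determined by at most three of the input points on its boundary.
The minimum enclosing circle is determined by three boundary points: P, R, S.
Their circumcentre is (-39/94, -225/94) with r² = 86797/4418.
The farthest remaining point Q is at distance² 59725/4418 ≤ 86797/4418.
The points at distance exactly r from the centre are P, R, S — 3 points.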